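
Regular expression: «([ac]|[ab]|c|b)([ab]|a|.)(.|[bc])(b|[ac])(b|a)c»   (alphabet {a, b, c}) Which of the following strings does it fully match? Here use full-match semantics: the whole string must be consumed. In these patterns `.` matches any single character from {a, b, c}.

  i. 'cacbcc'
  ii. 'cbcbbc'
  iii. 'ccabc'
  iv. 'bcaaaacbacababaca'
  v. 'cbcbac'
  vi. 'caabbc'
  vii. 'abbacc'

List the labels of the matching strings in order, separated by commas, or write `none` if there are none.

i. 'cacbcc' → no match
ii. 'cbcbbc' → match
iii. 'ccabc' → no match
iv → no match — must end with 'c'
v. 'cbcbac' → match
vi. 'caabbc' → match
vii. 'abbacc' → no match

ii, v, vi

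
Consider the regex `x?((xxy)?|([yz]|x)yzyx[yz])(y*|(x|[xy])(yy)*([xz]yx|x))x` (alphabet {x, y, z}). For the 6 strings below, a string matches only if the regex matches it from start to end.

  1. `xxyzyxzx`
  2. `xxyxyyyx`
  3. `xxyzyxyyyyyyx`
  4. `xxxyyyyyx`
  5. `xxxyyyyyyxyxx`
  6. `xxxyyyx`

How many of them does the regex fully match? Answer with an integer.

1 → match
2 → no match
3 → match
4 → match
5 → match
6 → match
Total matched: 5

5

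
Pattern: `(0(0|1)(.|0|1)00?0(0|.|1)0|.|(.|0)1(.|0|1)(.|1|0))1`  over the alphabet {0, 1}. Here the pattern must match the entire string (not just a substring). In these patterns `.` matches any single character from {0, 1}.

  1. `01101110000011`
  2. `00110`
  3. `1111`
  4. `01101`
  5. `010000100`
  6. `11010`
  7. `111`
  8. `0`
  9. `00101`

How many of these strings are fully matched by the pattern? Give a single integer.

1

1 → no match
2 → no match — must end with `1`
3 → no match
4 → match
5 → no match — must end with `1`
6 → no match — must end with `1`
7 → no match
8 → no match — must end with `1`
9 → no match
Total matched: 1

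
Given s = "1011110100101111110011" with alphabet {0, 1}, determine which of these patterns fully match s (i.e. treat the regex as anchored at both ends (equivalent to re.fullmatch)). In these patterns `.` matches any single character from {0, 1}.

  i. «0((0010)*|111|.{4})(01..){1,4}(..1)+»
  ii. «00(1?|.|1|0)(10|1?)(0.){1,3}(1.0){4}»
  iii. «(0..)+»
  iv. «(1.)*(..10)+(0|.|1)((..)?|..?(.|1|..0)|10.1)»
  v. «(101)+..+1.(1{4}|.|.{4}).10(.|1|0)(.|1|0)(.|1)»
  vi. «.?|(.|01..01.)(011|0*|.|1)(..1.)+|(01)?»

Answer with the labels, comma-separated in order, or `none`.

i → no match — must start with "0"
ii → no match — must start with "00"
iii → no match — must start with "0"
iv → no match
v → match
vi → no match

v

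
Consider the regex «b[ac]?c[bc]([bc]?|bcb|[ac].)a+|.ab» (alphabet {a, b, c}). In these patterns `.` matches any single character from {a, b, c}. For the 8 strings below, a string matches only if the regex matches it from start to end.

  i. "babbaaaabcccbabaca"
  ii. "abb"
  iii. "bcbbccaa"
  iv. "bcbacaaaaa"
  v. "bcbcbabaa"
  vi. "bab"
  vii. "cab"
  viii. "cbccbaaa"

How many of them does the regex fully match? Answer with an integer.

3

i → no match
ii → no match
iii → no match
iv → match
v → no match
vi → match
vii → match
viii → no match
Total matched: 3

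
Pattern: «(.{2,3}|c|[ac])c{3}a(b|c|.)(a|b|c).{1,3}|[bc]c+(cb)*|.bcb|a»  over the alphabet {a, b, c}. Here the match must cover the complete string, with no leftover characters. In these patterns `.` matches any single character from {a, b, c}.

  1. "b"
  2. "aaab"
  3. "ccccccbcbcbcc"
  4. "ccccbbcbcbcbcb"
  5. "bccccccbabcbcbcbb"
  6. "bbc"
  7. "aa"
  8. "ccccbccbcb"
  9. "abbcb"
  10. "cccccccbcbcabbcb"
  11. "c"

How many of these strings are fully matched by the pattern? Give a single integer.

0

1. "b" → no match
2. "aaab" → no match
3 → no match
4 → no match
5 → no match
6. "bbc" → no match
7. "aa" → no match
8. "ccccbccbcb" → no match
9. "abbcb" → no match
10 → no match
11. "c" → no match
Total matched: 0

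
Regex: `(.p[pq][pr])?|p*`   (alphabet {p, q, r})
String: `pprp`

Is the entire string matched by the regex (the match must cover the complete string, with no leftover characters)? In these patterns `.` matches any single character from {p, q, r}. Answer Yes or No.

No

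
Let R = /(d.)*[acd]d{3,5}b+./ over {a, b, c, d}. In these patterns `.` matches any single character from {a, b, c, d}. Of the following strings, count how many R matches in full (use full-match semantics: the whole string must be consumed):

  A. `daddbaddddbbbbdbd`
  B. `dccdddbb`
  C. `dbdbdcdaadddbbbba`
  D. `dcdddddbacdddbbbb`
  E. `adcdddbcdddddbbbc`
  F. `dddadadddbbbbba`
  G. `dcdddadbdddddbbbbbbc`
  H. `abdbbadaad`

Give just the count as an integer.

3

A → no match
B → match
C → match
D → no match
E → no match
F → no match
G → match
H → no match
Total matched: 3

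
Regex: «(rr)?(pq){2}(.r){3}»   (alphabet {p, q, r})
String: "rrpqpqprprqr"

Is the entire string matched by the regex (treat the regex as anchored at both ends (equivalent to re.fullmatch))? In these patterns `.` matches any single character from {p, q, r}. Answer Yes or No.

Yes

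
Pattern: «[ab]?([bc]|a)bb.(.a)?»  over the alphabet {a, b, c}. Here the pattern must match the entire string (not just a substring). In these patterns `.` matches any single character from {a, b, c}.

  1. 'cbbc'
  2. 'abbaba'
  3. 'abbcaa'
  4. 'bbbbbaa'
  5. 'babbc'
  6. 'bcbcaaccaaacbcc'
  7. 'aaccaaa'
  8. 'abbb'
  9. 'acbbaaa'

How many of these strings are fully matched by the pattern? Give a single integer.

1 → match
2 → match
3 → match
4 → match
5 → match
6 → no match
7 → no match
8 → match
9 → match
Total matched: 7

7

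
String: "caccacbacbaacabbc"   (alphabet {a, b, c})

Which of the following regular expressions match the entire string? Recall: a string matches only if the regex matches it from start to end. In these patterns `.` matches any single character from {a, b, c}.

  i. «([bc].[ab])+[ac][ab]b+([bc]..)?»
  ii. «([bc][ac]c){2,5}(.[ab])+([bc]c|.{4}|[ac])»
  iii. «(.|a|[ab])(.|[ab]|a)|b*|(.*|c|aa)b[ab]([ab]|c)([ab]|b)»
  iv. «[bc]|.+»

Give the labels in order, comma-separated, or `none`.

ii, iv

i → no match
ii → match
iii → no match
iv → match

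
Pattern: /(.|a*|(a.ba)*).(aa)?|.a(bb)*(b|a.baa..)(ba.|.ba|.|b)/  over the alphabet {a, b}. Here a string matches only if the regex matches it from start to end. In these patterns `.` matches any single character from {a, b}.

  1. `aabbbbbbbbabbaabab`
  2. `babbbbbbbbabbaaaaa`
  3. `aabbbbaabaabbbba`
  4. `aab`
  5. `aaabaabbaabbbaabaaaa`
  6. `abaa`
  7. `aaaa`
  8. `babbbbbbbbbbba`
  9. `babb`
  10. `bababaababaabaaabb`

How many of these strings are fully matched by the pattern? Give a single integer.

1 → match
2 → match
3 → match
4. `aab` → match
5 → no match
6. `abaa` → match
7. `aaaa` → match
8 → match
9. `babb` → match
10 → no match
Total matched: 8

8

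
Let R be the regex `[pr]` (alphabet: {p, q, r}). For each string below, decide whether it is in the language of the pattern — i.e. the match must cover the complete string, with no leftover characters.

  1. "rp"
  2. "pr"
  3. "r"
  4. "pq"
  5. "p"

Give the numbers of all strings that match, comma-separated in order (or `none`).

1. "rp" → no match
2. "pr" → no match
3. "r" → match
4. "pq" → no match
5. "p" → match

3, 5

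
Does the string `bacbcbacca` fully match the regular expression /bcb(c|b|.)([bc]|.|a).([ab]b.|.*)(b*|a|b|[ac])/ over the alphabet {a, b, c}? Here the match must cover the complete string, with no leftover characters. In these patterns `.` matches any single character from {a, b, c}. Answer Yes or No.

Every match must start with `bcb`, but `bacbcbacca` does not.

No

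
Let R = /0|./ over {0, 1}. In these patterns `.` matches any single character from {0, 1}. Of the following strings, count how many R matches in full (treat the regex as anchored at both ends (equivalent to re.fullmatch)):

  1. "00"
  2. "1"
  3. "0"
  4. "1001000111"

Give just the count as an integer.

2

1 → no match
2 → match
3 → match
4 → no match
Total matched: 2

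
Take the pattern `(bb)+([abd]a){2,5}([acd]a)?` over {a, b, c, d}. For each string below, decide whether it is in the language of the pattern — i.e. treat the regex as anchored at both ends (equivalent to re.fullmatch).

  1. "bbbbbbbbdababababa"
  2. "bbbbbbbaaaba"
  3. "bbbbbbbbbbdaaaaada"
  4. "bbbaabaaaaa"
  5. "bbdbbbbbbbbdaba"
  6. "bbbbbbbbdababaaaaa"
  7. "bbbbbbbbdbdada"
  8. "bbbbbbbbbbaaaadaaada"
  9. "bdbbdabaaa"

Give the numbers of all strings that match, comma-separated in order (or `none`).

1 → match
2. "bbbbbbbaaaba" → match
3 → match
4. "bbbaabaaaaa" → no match
5 → no match
6 → match
7 → no match
8 → match
9. "bdbbdabaaa" → no match — must start with "bb"

1, 2, 3, 6, 8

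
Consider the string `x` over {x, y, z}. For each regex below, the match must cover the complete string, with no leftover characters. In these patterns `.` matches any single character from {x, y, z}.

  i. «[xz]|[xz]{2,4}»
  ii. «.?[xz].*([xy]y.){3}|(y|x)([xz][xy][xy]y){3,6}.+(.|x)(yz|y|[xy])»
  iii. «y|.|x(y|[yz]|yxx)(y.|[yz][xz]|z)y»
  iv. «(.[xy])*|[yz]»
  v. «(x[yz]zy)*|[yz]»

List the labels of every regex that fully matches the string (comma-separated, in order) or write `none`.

i → match
ii → no match
iii → match
iv → no match
v → no match

i, iii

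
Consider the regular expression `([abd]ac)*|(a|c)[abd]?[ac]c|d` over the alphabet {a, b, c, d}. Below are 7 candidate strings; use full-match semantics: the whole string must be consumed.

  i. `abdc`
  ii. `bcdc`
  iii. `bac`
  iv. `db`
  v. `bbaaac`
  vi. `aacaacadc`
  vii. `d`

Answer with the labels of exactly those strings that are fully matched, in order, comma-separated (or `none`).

iii, vii

i. `abdc` → no match
ii. `bcdc` → no match
iii. `bac` → match
iv. `db` → no match
v. `bbaaac` → no match
vi. `aacaacadc` → no match
vii. `d` → match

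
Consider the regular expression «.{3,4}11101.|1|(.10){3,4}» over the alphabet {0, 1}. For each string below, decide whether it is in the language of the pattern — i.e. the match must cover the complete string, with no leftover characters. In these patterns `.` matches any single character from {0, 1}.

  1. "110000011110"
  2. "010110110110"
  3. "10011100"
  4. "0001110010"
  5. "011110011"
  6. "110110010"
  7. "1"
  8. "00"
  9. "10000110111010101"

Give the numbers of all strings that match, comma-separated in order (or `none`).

2, 6, 7

1. "110000011110" → no match
2. "010110110110" → match
3. "10011100" → no match
4. "0001110010" → no match
5. "011110011" → no match
6. "110110010" → match
7. "1" → match
8. "00" → no match
9 → no match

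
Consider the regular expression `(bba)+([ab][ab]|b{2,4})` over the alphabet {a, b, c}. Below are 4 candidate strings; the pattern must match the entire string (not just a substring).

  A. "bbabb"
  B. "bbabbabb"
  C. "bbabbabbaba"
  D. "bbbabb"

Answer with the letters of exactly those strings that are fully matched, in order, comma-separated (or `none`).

A. "bbabb" → match
B. "bbabbabb" → match
C. "bbabbabbaba" → match
D. "bbbabb" → no match — must start with "bba"

A, B, C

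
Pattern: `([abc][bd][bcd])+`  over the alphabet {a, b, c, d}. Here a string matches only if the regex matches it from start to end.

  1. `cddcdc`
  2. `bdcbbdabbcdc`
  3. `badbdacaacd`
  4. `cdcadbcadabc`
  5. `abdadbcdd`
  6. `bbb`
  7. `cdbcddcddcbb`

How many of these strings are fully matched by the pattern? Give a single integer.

1 → match
2 → match
3 → no match
4 → no match
5 → match
6 → match
7 → match
Total matched: 5

5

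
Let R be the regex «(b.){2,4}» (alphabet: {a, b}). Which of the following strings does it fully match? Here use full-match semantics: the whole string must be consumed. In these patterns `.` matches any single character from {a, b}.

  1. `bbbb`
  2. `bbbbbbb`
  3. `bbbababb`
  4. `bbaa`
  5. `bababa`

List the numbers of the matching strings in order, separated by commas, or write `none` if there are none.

1 → match
2 → no match
3 → match
4 → no match
5 → match

1, 3, 5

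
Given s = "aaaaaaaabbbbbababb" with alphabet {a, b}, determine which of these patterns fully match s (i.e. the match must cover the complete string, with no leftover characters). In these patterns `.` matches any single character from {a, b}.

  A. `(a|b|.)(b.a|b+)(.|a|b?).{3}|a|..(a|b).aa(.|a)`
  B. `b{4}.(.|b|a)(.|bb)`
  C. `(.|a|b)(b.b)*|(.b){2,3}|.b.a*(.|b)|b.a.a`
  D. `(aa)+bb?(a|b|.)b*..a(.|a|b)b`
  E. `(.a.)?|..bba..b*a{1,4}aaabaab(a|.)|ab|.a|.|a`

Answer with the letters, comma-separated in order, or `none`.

D

A → no match
B → no match — must start with "b"
C → no match
D → match
E → no match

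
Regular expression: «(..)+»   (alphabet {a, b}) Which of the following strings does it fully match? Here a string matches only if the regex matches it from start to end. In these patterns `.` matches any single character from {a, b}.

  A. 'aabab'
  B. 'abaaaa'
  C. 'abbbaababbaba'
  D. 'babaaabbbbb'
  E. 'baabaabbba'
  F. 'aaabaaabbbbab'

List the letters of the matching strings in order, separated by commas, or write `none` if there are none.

B, E

A → no match
B → match
C → no match
D → no match
E → match
F → no match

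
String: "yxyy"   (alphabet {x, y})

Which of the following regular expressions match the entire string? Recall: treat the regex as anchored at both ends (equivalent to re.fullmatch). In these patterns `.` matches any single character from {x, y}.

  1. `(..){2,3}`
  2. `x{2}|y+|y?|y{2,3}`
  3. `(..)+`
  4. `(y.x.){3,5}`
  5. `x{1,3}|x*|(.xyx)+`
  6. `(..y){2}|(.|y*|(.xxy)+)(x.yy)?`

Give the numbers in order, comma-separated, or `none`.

1, 3

1 → match
2 → no match
3 → match
4 → no match
5 → no match
6 → no match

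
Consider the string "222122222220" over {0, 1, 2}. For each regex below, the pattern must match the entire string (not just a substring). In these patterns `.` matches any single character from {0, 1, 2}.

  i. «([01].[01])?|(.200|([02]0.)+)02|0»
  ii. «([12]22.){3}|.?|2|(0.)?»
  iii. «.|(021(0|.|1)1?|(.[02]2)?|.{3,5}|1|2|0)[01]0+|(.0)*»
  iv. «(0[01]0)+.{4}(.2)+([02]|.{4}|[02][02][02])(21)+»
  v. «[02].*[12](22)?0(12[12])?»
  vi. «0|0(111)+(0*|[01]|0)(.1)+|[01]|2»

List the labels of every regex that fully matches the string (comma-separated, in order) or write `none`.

ii, v

i → no match
ii → match
iii → no match
iv → no match — must start with "0"
v → match
vi → no match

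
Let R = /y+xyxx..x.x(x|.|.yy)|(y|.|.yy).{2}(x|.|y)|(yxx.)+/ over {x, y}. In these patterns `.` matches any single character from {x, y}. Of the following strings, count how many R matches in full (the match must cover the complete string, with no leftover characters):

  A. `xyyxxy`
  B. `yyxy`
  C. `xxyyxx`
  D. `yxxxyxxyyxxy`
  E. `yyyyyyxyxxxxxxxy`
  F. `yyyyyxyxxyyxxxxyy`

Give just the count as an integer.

5

A → match
B → match
C → no match
D → match
E → match
F → match
Total matched: 5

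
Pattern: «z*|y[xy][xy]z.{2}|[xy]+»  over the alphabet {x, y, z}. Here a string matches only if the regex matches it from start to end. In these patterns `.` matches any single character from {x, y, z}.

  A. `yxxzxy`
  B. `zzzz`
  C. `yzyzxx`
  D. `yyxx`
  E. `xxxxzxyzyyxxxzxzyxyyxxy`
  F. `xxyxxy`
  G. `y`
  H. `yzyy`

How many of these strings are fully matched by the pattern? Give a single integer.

A → match
B → match
C → no match
D → match
E → no match
F → match
G → match
H → no match
Total matched: 5

5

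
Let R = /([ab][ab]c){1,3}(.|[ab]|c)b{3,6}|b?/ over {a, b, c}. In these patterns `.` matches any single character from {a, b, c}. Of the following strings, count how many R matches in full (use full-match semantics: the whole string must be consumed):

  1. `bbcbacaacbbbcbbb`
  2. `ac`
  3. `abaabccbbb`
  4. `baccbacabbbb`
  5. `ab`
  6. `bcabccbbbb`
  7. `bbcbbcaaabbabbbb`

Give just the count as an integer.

0

1 → no match
2 → no match
3 → no match
4 → no match
5 → no match
6 → no match
7 → no match
Total matched: 0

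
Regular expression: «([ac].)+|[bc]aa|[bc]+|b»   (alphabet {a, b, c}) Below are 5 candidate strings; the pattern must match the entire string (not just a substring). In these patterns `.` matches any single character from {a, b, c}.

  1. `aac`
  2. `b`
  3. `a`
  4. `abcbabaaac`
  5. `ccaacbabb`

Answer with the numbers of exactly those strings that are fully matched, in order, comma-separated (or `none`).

2, 4

1 → no match
2 → match
3 → no match
4 → match
5 → no match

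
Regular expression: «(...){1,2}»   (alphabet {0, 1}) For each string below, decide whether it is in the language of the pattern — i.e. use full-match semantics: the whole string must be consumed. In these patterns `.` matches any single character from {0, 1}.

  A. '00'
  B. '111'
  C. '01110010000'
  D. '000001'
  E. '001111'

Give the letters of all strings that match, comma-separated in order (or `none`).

A → no match
B → match
C → no match
D → match
E → match

B, D, E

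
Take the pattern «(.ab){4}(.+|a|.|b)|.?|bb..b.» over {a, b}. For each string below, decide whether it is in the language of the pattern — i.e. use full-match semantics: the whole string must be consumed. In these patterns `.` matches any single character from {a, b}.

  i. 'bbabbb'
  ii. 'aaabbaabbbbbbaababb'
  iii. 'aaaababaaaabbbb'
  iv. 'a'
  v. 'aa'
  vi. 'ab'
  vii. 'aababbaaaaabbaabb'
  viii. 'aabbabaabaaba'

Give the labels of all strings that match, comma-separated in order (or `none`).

i, iv, viii

i. 'bbabbb' → match
ii → no match
iii → no match
iv. 'a' → match
v. 'aa' → no match
vi. 'ab' → no match
vii → no match
viii → match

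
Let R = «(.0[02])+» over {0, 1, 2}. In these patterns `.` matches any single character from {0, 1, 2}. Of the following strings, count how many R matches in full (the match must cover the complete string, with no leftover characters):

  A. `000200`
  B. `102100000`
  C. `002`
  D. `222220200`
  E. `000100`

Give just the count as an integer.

A → match
B → match
C → match
D → no match
E → match
Total matched: 4

4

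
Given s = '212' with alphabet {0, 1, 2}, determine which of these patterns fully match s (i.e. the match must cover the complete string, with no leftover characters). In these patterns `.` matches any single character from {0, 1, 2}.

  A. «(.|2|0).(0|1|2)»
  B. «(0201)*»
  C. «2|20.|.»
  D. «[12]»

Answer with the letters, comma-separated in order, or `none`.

A

A → match
B → no match
C → no match
D → no match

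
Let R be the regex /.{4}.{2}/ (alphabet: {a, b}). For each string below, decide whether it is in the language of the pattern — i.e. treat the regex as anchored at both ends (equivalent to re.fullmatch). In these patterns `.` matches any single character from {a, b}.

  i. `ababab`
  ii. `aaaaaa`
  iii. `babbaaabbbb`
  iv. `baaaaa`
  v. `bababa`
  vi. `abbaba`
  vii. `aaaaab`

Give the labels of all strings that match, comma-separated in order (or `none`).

i, ii, iv, v, vi, vii

i → match
ii → match
iii → no match
iv → match
v → match
vi → match
vii → match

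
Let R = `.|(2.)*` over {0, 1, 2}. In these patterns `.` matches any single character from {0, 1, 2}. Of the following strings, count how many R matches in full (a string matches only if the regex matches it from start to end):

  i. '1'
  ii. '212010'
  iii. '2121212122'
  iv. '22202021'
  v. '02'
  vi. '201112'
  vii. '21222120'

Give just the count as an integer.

i → match
ii → no match
iii → match
iv → match
v → no match
vi → no match
vii → match
Total matched: 4

4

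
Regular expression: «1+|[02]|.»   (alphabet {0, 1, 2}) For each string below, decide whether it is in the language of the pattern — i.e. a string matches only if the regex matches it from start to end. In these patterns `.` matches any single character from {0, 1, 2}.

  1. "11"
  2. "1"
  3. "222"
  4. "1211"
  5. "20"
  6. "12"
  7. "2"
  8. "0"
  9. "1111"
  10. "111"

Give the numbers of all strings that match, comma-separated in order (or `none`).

1 → match
2 → match
3 → no match
4 → no match
5 → no match
6 → no match
7 → match
8 → match
9 → match
10 → match

1, 2, 7, 8, 9, 10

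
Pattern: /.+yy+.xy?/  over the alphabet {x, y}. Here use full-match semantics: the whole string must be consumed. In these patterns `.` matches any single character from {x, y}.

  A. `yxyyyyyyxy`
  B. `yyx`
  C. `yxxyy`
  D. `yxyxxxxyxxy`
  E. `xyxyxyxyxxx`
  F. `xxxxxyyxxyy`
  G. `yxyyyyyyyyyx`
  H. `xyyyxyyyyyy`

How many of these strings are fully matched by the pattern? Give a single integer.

2

A → match
B → no match
C → no match
D → no match
E → no match
F → no match
G → match
H → no match
Total matched: 2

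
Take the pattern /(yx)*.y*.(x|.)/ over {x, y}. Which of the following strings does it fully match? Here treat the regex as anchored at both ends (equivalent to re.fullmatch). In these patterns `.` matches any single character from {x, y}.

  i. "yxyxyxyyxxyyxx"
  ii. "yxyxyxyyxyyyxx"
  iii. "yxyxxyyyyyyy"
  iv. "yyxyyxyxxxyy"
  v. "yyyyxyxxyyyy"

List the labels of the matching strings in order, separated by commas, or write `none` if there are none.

i → no match
ii → no match
iii → match
iv → no match
v → no match

iii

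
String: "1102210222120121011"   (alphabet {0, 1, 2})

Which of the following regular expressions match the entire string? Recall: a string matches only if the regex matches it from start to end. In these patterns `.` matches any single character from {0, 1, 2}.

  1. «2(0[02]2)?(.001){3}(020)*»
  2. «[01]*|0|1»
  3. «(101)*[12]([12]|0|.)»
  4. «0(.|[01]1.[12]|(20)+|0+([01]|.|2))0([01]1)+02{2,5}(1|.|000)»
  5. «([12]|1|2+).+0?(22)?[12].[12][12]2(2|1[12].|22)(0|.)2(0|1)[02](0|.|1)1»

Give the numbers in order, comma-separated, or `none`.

5

1 → no match — must start with "2"
2 → no match
3 → no match
4 → no match — must start with "0"
5 → match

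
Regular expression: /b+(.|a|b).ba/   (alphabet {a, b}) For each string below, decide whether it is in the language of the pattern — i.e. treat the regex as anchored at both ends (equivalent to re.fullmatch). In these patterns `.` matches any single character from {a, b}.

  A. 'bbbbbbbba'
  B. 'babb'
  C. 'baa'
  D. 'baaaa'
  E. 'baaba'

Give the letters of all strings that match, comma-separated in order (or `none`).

A, E

A. 'bbbbbbbba' → match
B. 'babb' → no match — must end with 'ba'
C. 'baa' → no match — must end with 'ba'
D. 'baaaa' → no match — must end with 'ba'
E. 'baaba' → match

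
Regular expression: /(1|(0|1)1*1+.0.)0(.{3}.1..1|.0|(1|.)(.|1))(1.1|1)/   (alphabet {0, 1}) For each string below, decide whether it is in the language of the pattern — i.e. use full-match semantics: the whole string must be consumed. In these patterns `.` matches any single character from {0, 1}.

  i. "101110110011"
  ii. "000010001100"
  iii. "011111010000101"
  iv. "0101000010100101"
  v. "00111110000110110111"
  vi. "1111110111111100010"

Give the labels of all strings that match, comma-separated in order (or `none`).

i → no match
ii → no match — must end with "1"
iii → no match
iv → no match
v → no match
vi → no match — must end with "1"

none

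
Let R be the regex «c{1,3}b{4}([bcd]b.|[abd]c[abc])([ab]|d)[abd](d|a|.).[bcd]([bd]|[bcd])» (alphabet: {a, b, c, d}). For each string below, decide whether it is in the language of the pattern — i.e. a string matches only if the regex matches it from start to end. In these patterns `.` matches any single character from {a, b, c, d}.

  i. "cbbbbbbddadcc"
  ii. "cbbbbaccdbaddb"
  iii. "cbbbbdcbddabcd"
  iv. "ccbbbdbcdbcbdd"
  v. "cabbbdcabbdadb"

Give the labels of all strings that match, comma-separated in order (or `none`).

ii, iii

i → no match
ii → match
iii → match
iv → no match
v → no match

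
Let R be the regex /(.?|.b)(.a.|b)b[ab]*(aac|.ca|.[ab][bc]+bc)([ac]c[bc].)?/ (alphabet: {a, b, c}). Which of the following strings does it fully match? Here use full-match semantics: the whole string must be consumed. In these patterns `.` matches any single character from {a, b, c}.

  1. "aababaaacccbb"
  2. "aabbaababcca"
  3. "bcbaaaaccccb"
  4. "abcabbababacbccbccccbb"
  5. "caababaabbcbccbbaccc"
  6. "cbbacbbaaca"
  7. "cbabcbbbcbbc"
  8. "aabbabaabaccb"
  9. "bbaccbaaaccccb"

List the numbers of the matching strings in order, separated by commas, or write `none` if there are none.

1 → no match
2 → match
3 → no match
4 → no match
5 → no match
6 → match
7 → no match
8 → no match
9 → no match

2, 6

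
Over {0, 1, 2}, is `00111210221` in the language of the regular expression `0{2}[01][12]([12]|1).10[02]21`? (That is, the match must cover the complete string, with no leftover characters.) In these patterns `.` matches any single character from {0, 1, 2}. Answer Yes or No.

Yes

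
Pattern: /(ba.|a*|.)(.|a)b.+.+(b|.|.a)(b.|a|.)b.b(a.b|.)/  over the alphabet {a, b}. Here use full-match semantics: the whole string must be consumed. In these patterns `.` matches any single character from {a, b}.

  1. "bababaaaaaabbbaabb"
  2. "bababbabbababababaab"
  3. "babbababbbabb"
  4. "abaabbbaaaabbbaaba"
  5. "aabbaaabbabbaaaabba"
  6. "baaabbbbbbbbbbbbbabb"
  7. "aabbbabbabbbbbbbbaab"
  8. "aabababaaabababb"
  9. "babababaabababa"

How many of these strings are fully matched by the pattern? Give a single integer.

6

1 → no match
2 → match
3 → match
4 → no match
5 → no match
6 → match
7 → match
8 → match
9 → match
Total matched: 6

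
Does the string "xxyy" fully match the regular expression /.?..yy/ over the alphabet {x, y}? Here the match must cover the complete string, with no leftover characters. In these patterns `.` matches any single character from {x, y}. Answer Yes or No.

Yes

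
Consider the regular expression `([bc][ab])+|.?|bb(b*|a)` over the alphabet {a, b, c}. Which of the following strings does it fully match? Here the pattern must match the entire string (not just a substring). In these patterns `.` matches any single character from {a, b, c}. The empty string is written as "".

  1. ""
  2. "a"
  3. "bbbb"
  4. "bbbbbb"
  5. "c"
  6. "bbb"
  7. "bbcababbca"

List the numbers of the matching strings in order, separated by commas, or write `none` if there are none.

1 → match
2 → match
3 → match
4 → match
5 → match
6 → match
7 → match

1, 2, 3, 4, 5, 6, 7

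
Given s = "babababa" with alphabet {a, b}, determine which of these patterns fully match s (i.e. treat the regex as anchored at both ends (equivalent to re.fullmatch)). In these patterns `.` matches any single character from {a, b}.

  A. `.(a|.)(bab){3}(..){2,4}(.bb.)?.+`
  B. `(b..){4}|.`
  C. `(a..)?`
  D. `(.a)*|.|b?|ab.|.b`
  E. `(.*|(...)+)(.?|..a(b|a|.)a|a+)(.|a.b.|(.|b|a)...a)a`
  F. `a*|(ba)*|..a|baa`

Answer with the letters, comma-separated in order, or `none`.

A → no match
B → no match
C → no match
D → match
E → match
F → match

D, E, F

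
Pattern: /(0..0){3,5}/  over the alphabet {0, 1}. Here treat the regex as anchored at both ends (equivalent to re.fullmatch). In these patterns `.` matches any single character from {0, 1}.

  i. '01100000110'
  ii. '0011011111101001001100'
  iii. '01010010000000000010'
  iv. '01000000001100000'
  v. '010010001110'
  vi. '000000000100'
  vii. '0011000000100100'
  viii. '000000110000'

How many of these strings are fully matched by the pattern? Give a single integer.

i → no match
ii → no match
iii → no match
iv → no match
v → no match
vi → match
vii → no match
viii → no match
Total matched: 1

1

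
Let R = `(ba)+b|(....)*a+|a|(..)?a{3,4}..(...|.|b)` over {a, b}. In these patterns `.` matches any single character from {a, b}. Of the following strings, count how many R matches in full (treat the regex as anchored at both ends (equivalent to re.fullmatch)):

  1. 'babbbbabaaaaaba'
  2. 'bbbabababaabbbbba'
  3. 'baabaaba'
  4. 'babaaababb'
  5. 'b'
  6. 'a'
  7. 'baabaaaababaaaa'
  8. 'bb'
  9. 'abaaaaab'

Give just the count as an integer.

4

1 → no match
2 → match
3 → no match
4 → no match
5 → no match
6 → match
7 → match
8 → no match
9 → match
Total matched: 4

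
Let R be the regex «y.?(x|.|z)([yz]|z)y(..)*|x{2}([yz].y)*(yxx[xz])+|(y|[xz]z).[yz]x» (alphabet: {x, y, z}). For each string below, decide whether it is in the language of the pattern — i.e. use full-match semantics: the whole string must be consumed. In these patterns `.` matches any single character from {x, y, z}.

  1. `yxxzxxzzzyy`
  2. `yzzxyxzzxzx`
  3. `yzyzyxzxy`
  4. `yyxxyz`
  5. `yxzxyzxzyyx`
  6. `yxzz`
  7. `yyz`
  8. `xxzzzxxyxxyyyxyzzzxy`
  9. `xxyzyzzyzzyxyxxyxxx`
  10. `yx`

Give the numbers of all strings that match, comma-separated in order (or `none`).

3

1 → no match
2 → no match
3 → match
4 → no match
5 → no match
6 → no match
7 → no match
8 → no match
9 → no match
10 → no match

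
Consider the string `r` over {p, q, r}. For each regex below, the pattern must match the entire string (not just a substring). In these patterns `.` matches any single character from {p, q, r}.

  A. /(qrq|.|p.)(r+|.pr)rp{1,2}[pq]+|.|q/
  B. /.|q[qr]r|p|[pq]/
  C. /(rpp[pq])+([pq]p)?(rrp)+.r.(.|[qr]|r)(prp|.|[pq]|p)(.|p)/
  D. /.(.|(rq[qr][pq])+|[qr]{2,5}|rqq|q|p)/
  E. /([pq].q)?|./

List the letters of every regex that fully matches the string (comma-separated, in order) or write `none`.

A → match
B → match
C → no match — must start with `rpp`
D → no match
E → match

A, B, E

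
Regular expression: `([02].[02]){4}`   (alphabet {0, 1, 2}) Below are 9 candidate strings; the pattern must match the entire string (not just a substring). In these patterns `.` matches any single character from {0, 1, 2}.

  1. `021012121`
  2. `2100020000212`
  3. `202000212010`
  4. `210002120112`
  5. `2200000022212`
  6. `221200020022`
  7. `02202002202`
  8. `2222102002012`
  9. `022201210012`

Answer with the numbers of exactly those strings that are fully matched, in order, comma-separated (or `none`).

3

1. `021012121` → no match
2 → no match
3. `202000212010` → match
4. `210002120112` → no match
5 → no match
6. `221200020022` → no match
7. `02202002202` → no match
8 → no match
9. `022201210012` → no match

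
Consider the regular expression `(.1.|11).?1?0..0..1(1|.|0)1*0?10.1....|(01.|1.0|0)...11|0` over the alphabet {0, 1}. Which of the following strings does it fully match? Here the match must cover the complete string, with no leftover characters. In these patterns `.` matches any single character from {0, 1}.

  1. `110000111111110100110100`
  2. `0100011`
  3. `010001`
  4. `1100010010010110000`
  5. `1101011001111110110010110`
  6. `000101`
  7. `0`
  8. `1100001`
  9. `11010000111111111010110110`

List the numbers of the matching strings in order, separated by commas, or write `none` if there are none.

7, 9

1 → no match
2 → no match
3 → no match
4 → no match
5 → no match
6 → no match
7 → match
8 → no match
9 → match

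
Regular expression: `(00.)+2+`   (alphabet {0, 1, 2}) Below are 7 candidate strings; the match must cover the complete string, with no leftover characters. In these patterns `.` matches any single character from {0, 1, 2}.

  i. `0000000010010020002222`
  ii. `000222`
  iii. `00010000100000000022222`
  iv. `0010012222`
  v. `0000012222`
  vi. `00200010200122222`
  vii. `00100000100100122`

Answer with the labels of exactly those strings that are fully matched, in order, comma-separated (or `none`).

i, ii, iv, v, vii

i → match
ii → match
iii → no match
iv → match
v → match
vi → no match
vii → match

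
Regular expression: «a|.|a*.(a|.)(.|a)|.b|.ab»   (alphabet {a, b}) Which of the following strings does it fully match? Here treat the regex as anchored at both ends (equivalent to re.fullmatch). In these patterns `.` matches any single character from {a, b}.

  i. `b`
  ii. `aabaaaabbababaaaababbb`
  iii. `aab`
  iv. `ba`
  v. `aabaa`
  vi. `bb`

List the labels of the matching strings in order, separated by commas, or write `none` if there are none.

i, iii, v, vi

i → match
ii → no match
iii → match
iv → no match
v → match
vi → match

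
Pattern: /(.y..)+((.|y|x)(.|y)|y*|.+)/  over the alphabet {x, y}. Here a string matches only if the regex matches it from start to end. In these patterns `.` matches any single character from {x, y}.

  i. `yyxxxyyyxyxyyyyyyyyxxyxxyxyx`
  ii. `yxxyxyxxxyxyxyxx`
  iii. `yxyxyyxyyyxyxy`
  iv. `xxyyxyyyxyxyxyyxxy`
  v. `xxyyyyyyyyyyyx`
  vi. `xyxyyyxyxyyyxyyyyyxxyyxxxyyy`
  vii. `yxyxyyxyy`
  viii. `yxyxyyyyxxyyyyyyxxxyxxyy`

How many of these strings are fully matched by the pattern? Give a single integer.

i → match
ii → no match
iii → no match
iv → no match
v → no match
vi → match
vii. `yxyxyyxyy` → no match
viii → no match
Total matched: 2

2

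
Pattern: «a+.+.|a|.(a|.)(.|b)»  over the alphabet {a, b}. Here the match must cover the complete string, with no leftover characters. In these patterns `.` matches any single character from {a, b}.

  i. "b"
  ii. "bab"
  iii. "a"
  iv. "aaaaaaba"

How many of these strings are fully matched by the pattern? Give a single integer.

3

i → no match
ii → match
iii → match
iv → match
Total matched: 3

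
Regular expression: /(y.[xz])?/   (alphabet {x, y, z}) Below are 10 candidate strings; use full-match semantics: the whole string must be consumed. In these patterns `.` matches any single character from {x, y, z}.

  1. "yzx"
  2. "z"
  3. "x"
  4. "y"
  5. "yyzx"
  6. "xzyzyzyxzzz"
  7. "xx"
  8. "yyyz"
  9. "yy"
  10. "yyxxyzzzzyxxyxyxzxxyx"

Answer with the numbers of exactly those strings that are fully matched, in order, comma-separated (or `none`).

1

1 → match
2 → no match
3 → no match
4 → no match
5 → no match
6 → no match
7 → no match
8 → no match
9 → no match
10 → no match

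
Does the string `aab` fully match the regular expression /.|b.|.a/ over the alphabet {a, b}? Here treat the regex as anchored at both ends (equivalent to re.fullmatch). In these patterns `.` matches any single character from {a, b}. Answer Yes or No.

No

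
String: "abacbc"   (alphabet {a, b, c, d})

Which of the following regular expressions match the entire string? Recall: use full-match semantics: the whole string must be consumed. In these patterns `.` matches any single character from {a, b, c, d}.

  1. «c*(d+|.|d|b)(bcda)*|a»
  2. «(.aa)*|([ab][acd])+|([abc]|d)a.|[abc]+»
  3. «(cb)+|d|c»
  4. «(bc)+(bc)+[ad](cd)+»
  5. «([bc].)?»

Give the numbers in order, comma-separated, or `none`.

1 → no match
2 → match
3 → no match
4 → no match — must start with "bc"
5 → no match

2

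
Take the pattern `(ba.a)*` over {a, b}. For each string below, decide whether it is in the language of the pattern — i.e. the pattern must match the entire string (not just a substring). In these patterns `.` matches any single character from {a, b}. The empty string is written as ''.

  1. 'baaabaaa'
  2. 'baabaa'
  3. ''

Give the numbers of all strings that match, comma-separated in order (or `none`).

1. 'baaabaaa' → match
2. 'baabaa' → no match
3. '' → match

1, 3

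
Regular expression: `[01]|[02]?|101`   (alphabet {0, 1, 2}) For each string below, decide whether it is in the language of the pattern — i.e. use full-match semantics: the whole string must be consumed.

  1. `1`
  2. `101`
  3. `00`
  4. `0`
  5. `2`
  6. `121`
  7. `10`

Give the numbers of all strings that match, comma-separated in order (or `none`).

1 → match
2 → match
3 → no match
4 → match
5 → match
6 → no match
7 → no match

1, 2, 4, 5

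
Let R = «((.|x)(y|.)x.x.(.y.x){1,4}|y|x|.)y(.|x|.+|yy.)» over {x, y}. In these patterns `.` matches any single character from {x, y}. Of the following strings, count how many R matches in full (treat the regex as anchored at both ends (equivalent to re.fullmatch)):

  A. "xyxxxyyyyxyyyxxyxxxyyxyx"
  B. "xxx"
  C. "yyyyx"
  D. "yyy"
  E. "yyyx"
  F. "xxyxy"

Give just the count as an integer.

A → match
B → no match
C → match
D → match
E → match
F → no match
Total matched: 4

4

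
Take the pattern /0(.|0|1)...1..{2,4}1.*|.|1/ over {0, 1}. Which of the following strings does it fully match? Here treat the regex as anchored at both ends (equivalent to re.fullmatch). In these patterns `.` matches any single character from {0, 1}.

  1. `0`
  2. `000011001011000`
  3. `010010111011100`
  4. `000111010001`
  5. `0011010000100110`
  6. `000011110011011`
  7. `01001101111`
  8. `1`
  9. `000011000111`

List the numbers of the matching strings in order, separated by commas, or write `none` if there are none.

1, 2, 4, 5, 6, 7, 8, 9

1. `0` → match
2 → match
3 → no match
4. `000111010001` → match
5 → match
6 → match
7. `01001101111` → match
8. `1` → match
9. `000011000111` → match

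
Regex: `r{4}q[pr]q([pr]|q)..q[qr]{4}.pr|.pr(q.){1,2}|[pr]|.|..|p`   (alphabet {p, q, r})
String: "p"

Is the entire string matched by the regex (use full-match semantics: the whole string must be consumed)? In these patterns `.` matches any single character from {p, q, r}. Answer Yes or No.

Yes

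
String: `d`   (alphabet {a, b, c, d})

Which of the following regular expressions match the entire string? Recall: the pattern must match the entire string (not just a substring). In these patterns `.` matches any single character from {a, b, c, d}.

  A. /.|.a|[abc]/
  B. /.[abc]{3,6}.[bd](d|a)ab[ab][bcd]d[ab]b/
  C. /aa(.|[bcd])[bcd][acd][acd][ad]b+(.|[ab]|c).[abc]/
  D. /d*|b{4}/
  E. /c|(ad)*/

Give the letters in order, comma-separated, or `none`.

A, D

A → match
B → no match — must end with `b`
C → no match — must start with `aa`
D → match
E → no match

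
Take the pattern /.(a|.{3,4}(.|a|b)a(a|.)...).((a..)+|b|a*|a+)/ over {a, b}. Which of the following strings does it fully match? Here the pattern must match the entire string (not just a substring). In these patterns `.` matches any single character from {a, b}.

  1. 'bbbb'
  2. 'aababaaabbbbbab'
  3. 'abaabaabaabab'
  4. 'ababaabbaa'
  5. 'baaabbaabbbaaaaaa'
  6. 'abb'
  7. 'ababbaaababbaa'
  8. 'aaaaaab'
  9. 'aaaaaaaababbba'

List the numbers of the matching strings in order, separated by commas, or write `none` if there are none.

3, 5, 7

1 → no match
2 → no match
3 → match
4 → no match
5 → match
6 → no match
7 → match
8 → no match
9 → no match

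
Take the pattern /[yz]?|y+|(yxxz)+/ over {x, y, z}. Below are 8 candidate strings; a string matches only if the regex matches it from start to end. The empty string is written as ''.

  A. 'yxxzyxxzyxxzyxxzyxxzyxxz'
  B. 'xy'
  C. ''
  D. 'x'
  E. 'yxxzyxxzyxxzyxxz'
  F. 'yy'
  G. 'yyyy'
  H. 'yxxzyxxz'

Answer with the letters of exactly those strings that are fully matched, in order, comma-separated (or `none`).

A, C, E, F, G, H

A → match
B. 'xy' → no match
C. '' → match
D. 'x' → no match
E → match
F. 'yy' → match
G. 'yyyy' → match
H. 'yxxzyxxz' → match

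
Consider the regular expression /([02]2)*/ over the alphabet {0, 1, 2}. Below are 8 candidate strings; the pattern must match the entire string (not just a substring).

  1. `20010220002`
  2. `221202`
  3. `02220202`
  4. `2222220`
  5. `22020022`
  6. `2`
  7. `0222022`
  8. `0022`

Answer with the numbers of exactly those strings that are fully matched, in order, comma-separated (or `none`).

3

1 → no match
2 → no match
3 → match
4 → no match
5 → no match
6 → no match
7 → no match
8 → no match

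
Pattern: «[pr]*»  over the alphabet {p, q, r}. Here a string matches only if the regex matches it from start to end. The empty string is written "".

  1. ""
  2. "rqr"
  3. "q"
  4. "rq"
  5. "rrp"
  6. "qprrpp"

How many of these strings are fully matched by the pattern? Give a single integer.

1 → match
2 → no match
3 → no match
4 → no match
5 → match
6 → no match
Total matched: 2

2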